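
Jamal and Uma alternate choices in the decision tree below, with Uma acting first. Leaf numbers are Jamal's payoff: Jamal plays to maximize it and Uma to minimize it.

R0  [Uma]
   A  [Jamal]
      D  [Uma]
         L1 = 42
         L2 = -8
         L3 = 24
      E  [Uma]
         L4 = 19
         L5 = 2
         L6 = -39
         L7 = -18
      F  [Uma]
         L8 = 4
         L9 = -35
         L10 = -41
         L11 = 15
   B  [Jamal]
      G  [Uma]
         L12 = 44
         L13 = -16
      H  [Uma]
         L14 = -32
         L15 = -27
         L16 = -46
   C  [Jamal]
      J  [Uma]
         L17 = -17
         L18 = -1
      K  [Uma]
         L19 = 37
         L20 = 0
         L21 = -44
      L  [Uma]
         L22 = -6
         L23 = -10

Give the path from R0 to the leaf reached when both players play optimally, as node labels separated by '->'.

R0 -> B -> G -> L13

D (Uma): min(42, -8, 24) = -8
E (Uma): min(19, 2, -39, -18) = -39
F (Uma): min(4, -35, -41, 15) = -41
A (Jamal): max(-8, -39, -41) = -8
G (Uma): min(44, -16) = -16
H (Uma): min(-32, -27, -46) = -46
B (Jamal): max(-16, -46) = -16
J (Uma): min(-17, -1) = -17
K (Uma): min(37, 0, -44) = -44
L (Uma): min(-6, -10) = -10
C (Jamal): max(-17, -44, -10) = -10
R0 (Uma): min(-8, -16, -10) = -16
At R0, Uma picks B (lowest: -16).
At B, Jamal picks G (highest: -16).
At G, Uma picks L13 (lowest: -16).
Terminal value -16.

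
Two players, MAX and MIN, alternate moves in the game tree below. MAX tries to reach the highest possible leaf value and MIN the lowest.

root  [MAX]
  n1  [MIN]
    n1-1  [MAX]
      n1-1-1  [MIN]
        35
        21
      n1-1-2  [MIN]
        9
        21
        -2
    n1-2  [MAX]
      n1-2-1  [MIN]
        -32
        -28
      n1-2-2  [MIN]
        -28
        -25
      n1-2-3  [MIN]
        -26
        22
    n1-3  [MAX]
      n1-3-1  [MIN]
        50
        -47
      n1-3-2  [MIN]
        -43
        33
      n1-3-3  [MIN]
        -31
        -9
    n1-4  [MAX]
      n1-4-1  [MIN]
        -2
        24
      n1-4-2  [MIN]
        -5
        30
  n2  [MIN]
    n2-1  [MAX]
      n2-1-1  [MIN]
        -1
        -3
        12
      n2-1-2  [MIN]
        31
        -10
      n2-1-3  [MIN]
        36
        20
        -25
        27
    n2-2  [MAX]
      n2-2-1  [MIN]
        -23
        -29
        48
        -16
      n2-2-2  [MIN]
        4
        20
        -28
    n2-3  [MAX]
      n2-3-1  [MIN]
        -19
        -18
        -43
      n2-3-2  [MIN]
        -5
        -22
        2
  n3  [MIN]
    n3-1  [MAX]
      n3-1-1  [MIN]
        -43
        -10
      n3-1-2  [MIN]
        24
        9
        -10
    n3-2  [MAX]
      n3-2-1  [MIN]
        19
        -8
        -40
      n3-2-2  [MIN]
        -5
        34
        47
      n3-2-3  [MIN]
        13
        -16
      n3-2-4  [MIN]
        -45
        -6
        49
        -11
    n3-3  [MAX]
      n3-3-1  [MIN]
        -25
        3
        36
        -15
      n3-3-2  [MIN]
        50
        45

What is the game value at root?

-10

n1-1-1 (MIN): min(35, 21) = 21
n1-1-2 (MIN): min(9, 21, -2) = -2
n1-1 (MAX): max(21, -2) = 21
n1-2-1 (MIN): min(-32, -28) = -32
n1-2-2 (MIN): min(-28, -25) = -28
n1-2-3 (MIN): min(-26, 22) = -26
n1-2 (MAX): max(-32, -28, -26) = -26
n1-3-1 (MIN): min(50, -47) = -47
n1-3-2 (MIN): min(-43, 33) = -43
n1-3-3 (MIN): min(-31, -9) = -31
n1-3 (MAX): max(-47, -43, -31) = -31
n1-4-1 (MIN): min(-2, 24) = -2
n1-4-2 (MIN): min(-5, 30) = -5
n1-4 (MAX): max(-2, -5) = -2
n1 (MIN): min(21, -26, -31, -2) = -31
n2-1-1 (MIN): min(-1, -3, 12) = -3
n2-1-2 (MIN): min(31, -10) = -10
n2-1-3 (MIN): min(36, 20, -25, 27) = -25
n2-1 (MAX): max(-3, -10, -25) = -3
n2-2-1 (MIN): min(-23, -29, 48, -16) = -29
n2-2-2 (MIN): min(4, 20, -28) = -28
n2-2 (MAX): max(-29, -28) = -28
n2-3-1 (MIN): min(-19, -18, -43) = -43
n2-3-2 (MIN): min(-5, -22, 2) = -22
n2-3 (MAX): max(-43, -22) = -22
n2 (MIN): min(-3, -28, -22) = -28
n3-1-1 (MIN): min(-43, -10) = -43
n3-1-2 (MIN): min(24, 9, -10) = -10
n3-1 (MAX): max(-43, -10) = -10
n3-2-1 (MIN): min(19, -8, -40) = -40
n3-2-2 (MIN): min(-5, 34, 47) = -5
n3-2-3 (MIN): min(13, -16) = -16
n3-2-4 (MIN): min(-45, -6, 49, -11) = -45
n3-2 (MAX): max(-40, -5, -16, -45) = -5
n3-3-1 (MIN): min(-25, 3, 36, -15) = -25
n3-3-2 (MIN): min(50, 45) = 45
n3-3 (MAX): max(-25, 45) = 45
n3 (MIN): min(-10, -5, 45) = -10
root (MAX): max(-31, -28, -10) = -10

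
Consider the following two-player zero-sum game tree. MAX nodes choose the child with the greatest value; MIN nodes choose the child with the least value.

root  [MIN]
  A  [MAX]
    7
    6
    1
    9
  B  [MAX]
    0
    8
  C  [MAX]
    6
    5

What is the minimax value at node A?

9

A (MAX): max(7, 6, 1, 9) = 9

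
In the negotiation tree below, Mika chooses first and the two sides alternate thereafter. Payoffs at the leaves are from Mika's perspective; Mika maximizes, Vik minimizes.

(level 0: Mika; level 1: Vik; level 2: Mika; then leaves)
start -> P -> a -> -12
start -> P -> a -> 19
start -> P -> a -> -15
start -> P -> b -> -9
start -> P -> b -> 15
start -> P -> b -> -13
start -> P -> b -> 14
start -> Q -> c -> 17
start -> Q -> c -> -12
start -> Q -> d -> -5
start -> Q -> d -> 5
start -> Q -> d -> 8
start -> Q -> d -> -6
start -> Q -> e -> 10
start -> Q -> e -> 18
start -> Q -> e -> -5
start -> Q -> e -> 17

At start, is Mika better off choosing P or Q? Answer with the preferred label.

P

a (Mika): max(-12, 19, -15) = 19
b (Mika): max(-9, 15, -13, 14) = 15
P (Vik): min(19, 15) = 15
c (Mika): max(17, -12) = 17
d (Mika): max(-5, 5, 8, -6) = 8
e (Mika): max(10, 18, -5, 17) = 18
Q (Vik): min(17, 8, 18) = 8
Mika prefers the higher value; P=15, Q=8. P is better since 15 > 8.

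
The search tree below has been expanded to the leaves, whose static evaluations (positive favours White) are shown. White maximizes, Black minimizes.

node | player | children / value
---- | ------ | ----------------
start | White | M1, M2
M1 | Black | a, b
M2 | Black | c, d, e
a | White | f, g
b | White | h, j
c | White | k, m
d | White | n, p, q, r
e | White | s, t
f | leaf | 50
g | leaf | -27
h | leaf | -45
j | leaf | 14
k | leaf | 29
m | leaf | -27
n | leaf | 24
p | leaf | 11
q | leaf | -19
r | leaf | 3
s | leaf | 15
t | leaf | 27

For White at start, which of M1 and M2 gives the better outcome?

a (White): max(50, -27) = 50
b (White): max(-45, 14) = 14
M1 (Black): min(50, 14) = 14
c (White): max(29, -27) = 29
d (White): max(24, 11, -19, 3) = 24
e (White): max(15, 27) = 27
M2 (Black): min(29, 24, 27) = 24
White prefers the higher value; M1=14, M2=24. M2 is better since 24 > 14.

M2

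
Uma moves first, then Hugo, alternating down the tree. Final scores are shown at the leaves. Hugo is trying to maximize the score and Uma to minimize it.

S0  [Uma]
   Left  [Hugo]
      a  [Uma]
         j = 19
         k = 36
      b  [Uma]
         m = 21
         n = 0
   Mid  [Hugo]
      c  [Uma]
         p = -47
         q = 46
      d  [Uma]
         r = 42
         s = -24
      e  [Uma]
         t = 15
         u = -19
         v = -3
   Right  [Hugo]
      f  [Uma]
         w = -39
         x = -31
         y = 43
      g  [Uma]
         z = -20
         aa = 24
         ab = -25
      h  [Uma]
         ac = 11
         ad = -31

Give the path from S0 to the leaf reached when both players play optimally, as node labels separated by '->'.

S0 -> Right -> g -> ab

a (Uma): min(19, 36) = 19
b (Uma): min(21, 0) = 0
Left (Hugo): max(19, 0) = 19
c (Uma): min(-47, 46) = -47
d (Uma): min(42, -24) = -24
e (Uma): min(15, -19, -3) = -19
Mid (Hugo): max(-47, -24, -19) = -19
f (Uma): min(-39, -31, 43) = -39
g (Uma): min(-20, 24, -25) = -25
h (Uma): min(11, -31) = -31
Right (Hugo): max(-39, -25, -31) = -25
S0 (Uma): min(19, -19, -25) = -25
At S0, Uma picks Right (lowest: -25).
At Right, Hugo picks g (highest: -25).
At g, Uma picks ab (lowest: -25).
Terminal value -25.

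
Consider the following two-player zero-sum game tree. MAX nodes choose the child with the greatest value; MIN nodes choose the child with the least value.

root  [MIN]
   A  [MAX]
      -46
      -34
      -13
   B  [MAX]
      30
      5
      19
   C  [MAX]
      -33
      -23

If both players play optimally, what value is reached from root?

A (MAX): max(-46, -34, -13) = -13
B (MAX): max(30, 5, 19) = 30
C (MAX): max(-33, -23) = -23
root (MIN): min(-13, 30, -23) = -23

-23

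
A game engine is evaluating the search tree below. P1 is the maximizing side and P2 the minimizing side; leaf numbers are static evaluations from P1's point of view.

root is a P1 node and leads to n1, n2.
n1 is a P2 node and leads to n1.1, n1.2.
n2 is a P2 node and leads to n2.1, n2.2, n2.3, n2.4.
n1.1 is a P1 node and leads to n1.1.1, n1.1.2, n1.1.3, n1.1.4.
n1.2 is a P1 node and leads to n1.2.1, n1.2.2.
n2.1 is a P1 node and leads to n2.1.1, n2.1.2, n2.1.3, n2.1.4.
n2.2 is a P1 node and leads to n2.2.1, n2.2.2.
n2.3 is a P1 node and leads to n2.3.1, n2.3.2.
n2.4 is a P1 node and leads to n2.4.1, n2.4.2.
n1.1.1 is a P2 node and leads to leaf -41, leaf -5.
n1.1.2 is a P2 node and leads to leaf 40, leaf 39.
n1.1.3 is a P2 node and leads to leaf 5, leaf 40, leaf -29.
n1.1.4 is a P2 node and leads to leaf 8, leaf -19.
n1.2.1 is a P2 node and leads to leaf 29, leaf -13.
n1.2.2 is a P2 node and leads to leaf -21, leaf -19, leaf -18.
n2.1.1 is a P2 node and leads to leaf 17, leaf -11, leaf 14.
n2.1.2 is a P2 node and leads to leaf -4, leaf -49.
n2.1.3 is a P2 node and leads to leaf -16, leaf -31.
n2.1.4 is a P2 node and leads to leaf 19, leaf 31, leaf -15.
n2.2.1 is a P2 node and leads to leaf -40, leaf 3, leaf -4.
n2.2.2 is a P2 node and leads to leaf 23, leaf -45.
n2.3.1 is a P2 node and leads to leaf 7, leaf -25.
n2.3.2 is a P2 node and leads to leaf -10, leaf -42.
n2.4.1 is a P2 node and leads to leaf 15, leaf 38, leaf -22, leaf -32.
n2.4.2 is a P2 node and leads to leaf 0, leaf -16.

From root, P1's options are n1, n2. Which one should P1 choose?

n1.1.1 (P2): min(-41, -5) = -41
n1.1.2 (P2): min(40, 39) = 39
n1.1.3 (P2): min(5, 40, -29) = -29
n1.1.4 (P2): min(8, -19) = -19
n1.1 (P1): max(-41, 39, -29, -19) = 39
n1.2.1 (P2): min(29, -13) = -13
n1.2.2 (P2): min(-21, -19, -18) = -21
n1.2 (P1): max(-13, -21) = -13
n1 (P2): min(39, -13) = -13
n2.1.1 (P2): min(17, -11, 14) = -11
n2.1.2 (P2): min(-4, -49) = -49
n2.1.3 (P2): min(-16, -31) = -31
n2.1.4 (P2): min(19, 31, -15) = -15
n2.1 (P1): max(-11, -49, -31, -15) = -11
n2.2.1 (P2): min(-40, 3, -4) = -40
n2.2.2 (P2): min(23, -45) = -45
n2.2 (P1): max(-40, -45) = -40
n2.3.1 (P2): min(7, -25) = -25
n2.3.2 (P2): min(-10, -42) = -42
n2.3 (P1): max(-25, -42) = -25
n2.4.1 (P2): min(15, 38, -22, -32) = -32
n2.4.2 (P2): min(0, -16) = -16
n2.4 (P1): max(-32, -16) = -16
n2 (P2): min(-11, -40, -25, -16) = -40
root (P1): max(-13, -40) = -13
P1 at root wants the highest of {n1=-13, n2=-40}, so chooses n1.

n1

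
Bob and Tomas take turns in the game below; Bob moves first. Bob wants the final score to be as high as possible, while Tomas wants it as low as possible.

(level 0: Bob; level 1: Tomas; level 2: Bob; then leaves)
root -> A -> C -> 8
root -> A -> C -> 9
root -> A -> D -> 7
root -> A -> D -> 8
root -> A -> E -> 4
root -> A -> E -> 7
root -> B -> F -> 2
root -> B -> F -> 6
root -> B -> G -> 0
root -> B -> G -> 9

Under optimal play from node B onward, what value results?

F (Bob): max(2, 6) = 6
G (Bob): max(0, 9) = 9
B (Tomas): min(6, 9) = 6

6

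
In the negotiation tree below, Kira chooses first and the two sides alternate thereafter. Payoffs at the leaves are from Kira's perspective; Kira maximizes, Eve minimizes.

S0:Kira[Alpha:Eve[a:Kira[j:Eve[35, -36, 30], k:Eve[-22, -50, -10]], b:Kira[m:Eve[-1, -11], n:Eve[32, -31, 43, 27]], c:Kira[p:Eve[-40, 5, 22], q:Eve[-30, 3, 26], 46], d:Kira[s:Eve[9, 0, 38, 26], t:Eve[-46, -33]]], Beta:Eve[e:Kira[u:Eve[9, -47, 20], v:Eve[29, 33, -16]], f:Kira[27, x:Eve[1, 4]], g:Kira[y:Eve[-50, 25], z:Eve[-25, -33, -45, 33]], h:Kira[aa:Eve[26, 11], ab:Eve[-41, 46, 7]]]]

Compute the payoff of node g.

-45

y (Eve): min(-50, 25) = -50
z (Eve): min(-25, -33, -45, 33) = -45
g (Kira): max(-50, -45) = -45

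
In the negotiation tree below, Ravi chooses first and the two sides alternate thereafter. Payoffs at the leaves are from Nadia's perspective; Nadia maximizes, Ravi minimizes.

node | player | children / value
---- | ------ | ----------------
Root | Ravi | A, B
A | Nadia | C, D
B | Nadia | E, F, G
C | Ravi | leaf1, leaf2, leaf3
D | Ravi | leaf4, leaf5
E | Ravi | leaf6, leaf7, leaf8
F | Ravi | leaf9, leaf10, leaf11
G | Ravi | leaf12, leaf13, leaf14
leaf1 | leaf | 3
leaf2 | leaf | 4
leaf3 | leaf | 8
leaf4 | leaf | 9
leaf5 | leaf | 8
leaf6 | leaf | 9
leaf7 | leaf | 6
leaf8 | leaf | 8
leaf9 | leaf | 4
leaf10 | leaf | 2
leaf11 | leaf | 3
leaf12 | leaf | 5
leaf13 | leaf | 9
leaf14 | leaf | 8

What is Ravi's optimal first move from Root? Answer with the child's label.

C (Ravi): min(3, 4, 8) = 3
D (Ravi): min(9, 8) = 8
A (Nadia): max(3, 8) = 8
E (Ravi): min(9, 6, 8) = 6
F (Ravi): min(4, 2, 3) = 2
G (Ravi): min(5, 9, 8) = 5
B (Nadia): max(6, 2, 5) = 6
Root (Ravi): min(8, 6) = 6
Ravi at Root wants the lowest of {A=8, B=6}, so chooses B.

B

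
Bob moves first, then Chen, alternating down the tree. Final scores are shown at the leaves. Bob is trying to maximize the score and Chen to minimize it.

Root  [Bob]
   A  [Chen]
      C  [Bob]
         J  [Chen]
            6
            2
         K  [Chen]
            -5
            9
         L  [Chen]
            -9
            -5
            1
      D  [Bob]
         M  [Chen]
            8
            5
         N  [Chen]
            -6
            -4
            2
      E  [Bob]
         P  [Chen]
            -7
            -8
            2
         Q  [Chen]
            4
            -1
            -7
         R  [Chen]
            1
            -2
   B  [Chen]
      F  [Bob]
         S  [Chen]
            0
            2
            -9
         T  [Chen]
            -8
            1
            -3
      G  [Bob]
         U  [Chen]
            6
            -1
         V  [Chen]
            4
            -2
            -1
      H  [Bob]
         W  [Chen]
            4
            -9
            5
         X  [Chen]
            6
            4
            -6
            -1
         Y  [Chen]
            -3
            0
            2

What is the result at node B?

S (Chen): min(0, 2, -9) = -9
T (Chen): min(-8, 1, -3) = -8
F (Bob): max(-9, -8) = -8
U (Chen): min(6, -1) = -1
V (Chen): min(4, -2, -1) = -2
G (Bob): max(-1, -2) = -1
W (Chen): min(4, -9, 5) = -9
X (Chen): min(6, 4, -6, -1) = -6
Y (Chen): min(-3, 0, 2) = -3
H (Bob): max(-9, -6, -3) = -3
B (Chen): min(-8, -1, -3) = -8

-8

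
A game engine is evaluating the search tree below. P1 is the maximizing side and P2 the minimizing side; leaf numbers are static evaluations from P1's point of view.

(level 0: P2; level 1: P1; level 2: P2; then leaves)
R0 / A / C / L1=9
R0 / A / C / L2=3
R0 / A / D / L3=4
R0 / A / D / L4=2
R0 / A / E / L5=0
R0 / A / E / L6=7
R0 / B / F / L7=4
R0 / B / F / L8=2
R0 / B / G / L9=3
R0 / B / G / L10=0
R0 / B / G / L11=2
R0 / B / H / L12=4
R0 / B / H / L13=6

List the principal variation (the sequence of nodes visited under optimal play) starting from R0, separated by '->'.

R0 -> A -> C -> L2

C (P2): min(9, 3) = 3
D (P2): min(4, 2) = 2
E (P2): min(0, 7) = 0
A (P1): max(3, 2, 0) = 3
F (P2): min(4, 2) = 2
G (P2): min(3, 0, 2) = 0
H (P2): min(4, 6) = 4
B (P1): max(2, 0, 4) = 4
R0 (P2): min(3, 4) = 3
At R0, P2 picks A (lowest: 3).
At A, P1 picks C (highest: 3).
At C, P2 picks L2 (lowest: 3).
Terminal value 3.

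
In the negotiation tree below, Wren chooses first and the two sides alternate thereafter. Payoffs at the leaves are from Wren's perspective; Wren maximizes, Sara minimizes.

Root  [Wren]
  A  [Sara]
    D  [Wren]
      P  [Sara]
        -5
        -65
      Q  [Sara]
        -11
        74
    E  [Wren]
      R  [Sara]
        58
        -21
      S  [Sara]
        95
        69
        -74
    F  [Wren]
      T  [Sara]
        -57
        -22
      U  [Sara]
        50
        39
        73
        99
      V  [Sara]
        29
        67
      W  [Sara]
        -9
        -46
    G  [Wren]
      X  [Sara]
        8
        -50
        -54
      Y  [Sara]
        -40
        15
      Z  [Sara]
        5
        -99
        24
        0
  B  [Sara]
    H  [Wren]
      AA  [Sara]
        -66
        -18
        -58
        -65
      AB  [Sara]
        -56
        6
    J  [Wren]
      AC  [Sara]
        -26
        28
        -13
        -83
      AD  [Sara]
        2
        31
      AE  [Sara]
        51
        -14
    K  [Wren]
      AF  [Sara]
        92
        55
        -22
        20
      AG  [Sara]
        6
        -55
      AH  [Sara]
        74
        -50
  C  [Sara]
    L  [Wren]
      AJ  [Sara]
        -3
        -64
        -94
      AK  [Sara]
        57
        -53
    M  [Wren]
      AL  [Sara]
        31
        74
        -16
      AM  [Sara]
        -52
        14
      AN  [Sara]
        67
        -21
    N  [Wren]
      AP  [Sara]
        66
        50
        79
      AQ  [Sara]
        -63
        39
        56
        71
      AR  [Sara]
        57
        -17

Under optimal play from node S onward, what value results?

-74

S (Sara): min(95, 69, -74) = -74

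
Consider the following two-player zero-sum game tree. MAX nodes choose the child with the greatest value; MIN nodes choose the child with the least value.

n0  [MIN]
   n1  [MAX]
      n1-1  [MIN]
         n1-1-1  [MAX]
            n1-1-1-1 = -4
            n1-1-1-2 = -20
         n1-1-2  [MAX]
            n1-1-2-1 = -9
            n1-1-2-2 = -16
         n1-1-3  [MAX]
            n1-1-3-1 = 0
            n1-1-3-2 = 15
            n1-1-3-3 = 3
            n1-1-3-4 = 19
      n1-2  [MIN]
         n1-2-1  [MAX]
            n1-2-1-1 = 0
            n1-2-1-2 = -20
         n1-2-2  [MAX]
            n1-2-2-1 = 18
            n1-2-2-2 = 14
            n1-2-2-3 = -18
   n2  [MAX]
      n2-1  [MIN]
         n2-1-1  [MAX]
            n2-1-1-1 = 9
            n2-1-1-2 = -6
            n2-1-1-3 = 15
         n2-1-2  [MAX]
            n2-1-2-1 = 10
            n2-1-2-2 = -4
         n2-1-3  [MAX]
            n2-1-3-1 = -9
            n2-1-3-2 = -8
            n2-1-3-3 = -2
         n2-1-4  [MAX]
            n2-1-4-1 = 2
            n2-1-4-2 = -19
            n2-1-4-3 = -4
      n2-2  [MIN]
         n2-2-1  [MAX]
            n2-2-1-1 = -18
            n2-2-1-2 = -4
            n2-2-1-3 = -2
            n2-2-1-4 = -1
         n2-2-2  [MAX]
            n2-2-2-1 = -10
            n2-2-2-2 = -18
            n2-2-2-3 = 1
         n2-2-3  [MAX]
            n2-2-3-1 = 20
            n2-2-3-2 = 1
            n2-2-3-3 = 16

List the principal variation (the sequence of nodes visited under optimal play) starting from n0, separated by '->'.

n1-1-1 (MAX): max(-4, -20) = -4
n1-1-2 (MAX): max(-9, -16) = -9
n1-1-3 (MAX): max(0, 15, 3, 19) = 19
n1-1 (MIN): min(-4, -9, 19) = -9
n1-2-1 (MAX): max(0, -20) = 0
n1-2-2 (MAX): max(18, 14, -18) = 18
n1-2 (MIN): min(0, 18) = 0
n1 (MAX): max(-9, 0) = 0
n2-1-1 (MAX): max(9, -6, 15) = 15
n2-1-2 (MAX): max(10, -4) = 10
n2-1-3 (MAX): max(-9, -8, -2) = -2
n2-1-4 (MAX): max(2, -19, -4) = 2
n2-1 (MIN): min(15, 10, -2, 2) = -2
n2-2-1 (MAX): max(-18, -4, -2, -1) = -1
n2-2-2 (MAX): max(-10, -18, 1) = 1
n2-2-3 (MAX): max(20, 1, 16) = 20
n2-2 (MIN): min(-1, 1, 20) = -1
n2 (MAX): max(-2, -1) = -1
n0 (MIN): min(0, -1) = -1
At n0, MIN picks n2 (lowest: -1).
At n2, MAX picks n2-2 (highest: -1).
At n2-2, MIN picks n2-2-1 (lowest: -1).
At n2-2-1, MAX picks n2-2-1-4 (highest: -1).
Terminal value -1.

n0 -> n2 -> n2-2 -> n2-2-1 -> n2-2-1-4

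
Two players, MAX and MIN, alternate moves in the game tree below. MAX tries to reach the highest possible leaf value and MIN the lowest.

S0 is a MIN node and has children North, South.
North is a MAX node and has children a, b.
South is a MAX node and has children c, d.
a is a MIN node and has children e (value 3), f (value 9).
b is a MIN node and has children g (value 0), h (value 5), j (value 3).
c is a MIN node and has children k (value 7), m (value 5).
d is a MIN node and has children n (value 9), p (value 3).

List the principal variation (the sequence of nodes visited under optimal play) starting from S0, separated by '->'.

S0 -> North -> a -> e

a (MIN): min(3, 9) = 3
b (MIN): min(0, 5, 3) = 0
North (MAX): max(3, 0) = 3
c (MIN): min(7, 5) = 5
d (MIN): min(9, 3) = 3
South (MAX): max(5, 3) = 5
S0 (MIN): min(3, 5) = 3
At S0, MIN picks North (lowest: 3).
At North, MAX picks a (highest: 3).
At a, MIN picks e (lowest: 3).
Terminal value 3.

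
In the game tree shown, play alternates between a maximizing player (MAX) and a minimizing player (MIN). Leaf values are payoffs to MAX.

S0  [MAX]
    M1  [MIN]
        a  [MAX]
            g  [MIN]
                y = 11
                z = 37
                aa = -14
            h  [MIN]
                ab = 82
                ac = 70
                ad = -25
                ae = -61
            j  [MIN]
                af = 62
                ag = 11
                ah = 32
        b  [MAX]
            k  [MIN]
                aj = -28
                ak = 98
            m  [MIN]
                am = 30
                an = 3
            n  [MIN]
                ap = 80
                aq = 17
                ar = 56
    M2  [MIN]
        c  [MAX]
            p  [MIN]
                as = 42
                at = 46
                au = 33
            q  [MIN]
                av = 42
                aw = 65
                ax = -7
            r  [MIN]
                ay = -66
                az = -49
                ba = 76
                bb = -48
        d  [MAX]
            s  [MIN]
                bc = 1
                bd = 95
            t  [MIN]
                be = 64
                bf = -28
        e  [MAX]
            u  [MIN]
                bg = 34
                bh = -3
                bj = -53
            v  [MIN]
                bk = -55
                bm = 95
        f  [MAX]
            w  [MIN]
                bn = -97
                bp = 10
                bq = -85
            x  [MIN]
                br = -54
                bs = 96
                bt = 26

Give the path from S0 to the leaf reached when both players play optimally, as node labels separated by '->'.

g (MIN): min(11, 37, -14) = -14
h (MIN): min(82, 70, -25, -61) = -61
j (MIN): min(62, 11, 32) = 11
a (MAX): max(-14, -61, 11) = 11
k (MIN): min(-28, 98) = -28
m (MIN): min(30, 3) = 3
n (MIN): min(80, 17, 56) = 17
b (MAX): max(-28, 3, 17) = 17
M1 (MIN): min(11, 17) = 11
p (MIN): min(42, 46, 33) = 33
q (MIN): min(42, 65, -7) = -7
r (MIN): min(-66, -49, 76, -48) = -66
c (MAX): max(33, -7, -66) = 33
s (MIN): min(1, 95) = 1
t (MIN): min(64, -28) = -28
d (MAX): max(1, -28) = 1
u (MIN): min(34, -3, -53) = -53
v (MIN): min(-55, 95) = -55
e (MAX): max(-53, -55) = -53
w (MIN): min(-97, 10, -85) = -97
x (MIN): min(-54, 96, 26) = -54
f (MAX): max(-97, -54) = -54
M2 (MIN): min(33, 1, -53, -54) = -54
S0 (MAX): max(11, -54) = 11
At S0, MAX picks M1 (highest: 11).
At M1, MIN picks a (lowest: 11).
At a, MAX picks j (highest: 11).
At j, MIN picks ag (lowest: 11).
Terminal value 11.

S0 -> M1 -> a -> j -> ag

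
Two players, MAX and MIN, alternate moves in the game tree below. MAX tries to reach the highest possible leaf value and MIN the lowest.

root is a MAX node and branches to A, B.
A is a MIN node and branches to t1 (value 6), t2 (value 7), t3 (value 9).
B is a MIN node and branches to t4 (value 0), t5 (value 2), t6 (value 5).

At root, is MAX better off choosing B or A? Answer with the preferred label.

B (MIN): min(0, 2, 5) = 0
A (MIN): min(6, 7, 9) = 6
MAX prefers the higher value; B=0, A=6. A is better since 6 > 0.

A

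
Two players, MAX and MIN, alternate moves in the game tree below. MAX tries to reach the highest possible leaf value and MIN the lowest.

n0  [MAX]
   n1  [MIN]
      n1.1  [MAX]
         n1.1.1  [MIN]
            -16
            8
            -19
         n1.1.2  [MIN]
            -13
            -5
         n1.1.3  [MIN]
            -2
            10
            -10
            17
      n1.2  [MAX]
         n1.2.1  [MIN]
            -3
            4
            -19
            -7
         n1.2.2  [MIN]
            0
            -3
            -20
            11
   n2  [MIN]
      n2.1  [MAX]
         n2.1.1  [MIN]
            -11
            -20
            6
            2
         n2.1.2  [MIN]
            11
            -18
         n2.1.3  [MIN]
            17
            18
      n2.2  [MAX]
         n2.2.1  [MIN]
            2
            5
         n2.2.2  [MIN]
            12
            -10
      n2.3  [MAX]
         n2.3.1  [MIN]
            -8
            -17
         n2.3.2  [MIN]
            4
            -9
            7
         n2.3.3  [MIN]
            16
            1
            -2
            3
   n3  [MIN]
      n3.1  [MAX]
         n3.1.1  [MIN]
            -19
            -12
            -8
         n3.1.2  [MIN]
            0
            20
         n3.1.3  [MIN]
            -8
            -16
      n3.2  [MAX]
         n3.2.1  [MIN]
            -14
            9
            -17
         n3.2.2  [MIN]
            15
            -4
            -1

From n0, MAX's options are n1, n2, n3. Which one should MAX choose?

n2

n1.1.1 (MIN): min(-16, 8, -19) = -19
n1.1.2 (MIN): min(-13, -5) = -13
n1.1.3 (MIN): min(-2, 10, -10, 17) = -10
n1.1 (MAX): max(-19, -13, -10) = -10
n1.2.1 (MIN): min(-3, 4, -19, -7) = -19
n1.2.2 (MIN): min(0, -3, -20, 11) = -20
n1.2 (MAX): max(-19, -20) = -19
n1 (MIN): min(-10, -19) = -19
n2.1.1 (MIN): min(-11, -20, 6, 2) = -20
n2.1.2 (MIN): min(11, -18) = -18
n2.1.3 (MIN): min(17, 18) = 17
n2.1 (MAX): max(-20, -18, 17) = 17
n2.2.1 (MIN): min(2, 5) = 2
n2.2.2 (MIN): min(12, -10) = -10
n2.2 (MAX): max(2, -10) = 2
n2.3.1 (MIN): min(-8, -17) = -17
n2.3.2 (MIN): min(4, -9, 7) = -9
n2.3.3 (MIN): min(16, 1, -2, 3) = -2
n2.3 (MAX): max(-17, -9, -2) = -2
n2 (MIN): min(17, 2, -2) = -2
n3.1.1 (MIN): min(-19, -12, -8) = -19
n3.1.2 (MIN): min(0, 20) = 0
n3.1.3 (MIN): min(-8, -16) = -16
n3.1 (MAX): max(-19, 0, -16) = 0
n3.2.1 (MIN): min(-14, 9, -17) = -17
n3.2.2 (MIN): min(15, -4, -1) = -4
n3.2 (MAX): max(-17, -4) = -4
n3 (MIN): min(0, -4) = -4
n0 (MAX): max(-19, -2, -4) = -2
MAX at n0 wants the highest of {n1=-19, n2=-2, n3=-4}, so chooses n2.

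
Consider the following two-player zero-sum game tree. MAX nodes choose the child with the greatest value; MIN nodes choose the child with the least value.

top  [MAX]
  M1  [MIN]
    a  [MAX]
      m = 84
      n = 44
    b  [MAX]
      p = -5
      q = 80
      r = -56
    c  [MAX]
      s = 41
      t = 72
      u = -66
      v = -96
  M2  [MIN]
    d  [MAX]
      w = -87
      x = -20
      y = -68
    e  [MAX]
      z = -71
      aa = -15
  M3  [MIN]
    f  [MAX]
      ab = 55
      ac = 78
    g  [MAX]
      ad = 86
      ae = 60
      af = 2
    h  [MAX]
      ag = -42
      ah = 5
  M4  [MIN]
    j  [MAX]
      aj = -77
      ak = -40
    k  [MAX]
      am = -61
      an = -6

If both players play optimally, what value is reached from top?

a (MAX): max(84, 44) = 84
b (MAX): max(-5, 80, -56) = 80
c (MAX): max(41, 72, -66, -96) = 72
M1 (MIN): min(84, 80, 72) = 72
d (MAX): max(-87, -20, -68) = -20
e (MAX): max(-71, -15) = -15
M2 (MIN): min(-20, -15) = -20
f (MAX): max(55, 78) = 78
g (MAX): max(86, 60, 2) = 86
h (MAX): max(-42, 5) = 5
M3 (MIN): min(78, 86, 5) = 5
j (MAX): max(-77, -40) = -40
k (MAX): max(-61, -6) = -6
M4 (MIN): min(-40, -6) = -40
top (MAX): max(72, -20, 5, -40) = 72

72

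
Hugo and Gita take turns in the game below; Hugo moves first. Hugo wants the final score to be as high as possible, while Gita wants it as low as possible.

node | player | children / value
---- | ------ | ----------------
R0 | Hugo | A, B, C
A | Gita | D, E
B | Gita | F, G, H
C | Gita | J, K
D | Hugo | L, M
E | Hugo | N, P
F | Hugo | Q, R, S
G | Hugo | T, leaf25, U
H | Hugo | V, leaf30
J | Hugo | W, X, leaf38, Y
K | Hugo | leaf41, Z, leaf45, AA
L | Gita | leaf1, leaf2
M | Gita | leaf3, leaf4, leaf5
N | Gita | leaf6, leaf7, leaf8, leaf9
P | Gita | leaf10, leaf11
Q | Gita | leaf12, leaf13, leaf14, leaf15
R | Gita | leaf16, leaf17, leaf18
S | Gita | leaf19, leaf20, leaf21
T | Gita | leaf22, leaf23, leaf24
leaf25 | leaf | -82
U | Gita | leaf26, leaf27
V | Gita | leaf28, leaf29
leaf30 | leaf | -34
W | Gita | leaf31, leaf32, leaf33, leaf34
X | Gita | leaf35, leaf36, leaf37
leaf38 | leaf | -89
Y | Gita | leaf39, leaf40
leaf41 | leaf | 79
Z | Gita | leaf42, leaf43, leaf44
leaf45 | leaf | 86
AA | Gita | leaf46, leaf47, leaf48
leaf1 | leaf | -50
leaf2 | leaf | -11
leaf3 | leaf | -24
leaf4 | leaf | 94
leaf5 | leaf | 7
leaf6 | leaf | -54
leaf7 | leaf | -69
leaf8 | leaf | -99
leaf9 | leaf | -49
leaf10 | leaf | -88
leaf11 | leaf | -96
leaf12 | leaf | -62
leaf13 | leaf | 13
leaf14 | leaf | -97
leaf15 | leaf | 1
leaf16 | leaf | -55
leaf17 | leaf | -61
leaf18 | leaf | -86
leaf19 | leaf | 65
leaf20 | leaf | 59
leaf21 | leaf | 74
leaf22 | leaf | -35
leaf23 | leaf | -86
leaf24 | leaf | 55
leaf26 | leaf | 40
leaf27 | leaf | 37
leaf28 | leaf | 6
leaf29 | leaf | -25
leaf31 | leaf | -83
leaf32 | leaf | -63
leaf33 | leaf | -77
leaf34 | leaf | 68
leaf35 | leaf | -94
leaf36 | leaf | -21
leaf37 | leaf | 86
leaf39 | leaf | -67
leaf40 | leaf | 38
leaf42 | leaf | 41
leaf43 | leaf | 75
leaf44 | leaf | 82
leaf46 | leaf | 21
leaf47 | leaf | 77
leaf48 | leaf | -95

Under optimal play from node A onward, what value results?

-96

L (Gita): min(-50, -11) = -50
M (Gita): min(-24, 94, 7) = -24
D (Hugo): max(-50, -24) = -24
N (Gita): min(-54, -69, -99, -49) = -99
P (Gita): min(-88, -96) = -96
E (Hugo): max(-99, -96) = -96
A (Gita): min(-24, -96) = -96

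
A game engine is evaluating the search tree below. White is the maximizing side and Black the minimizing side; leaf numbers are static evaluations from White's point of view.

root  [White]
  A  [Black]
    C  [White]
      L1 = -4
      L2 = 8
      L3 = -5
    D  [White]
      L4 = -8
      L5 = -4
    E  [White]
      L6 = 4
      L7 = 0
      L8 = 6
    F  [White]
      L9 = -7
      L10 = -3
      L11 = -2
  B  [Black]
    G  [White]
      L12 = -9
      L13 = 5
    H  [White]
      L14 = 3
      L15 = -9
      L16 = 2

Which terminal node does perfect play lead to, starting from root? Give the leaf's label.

C (White): max(-4, 8, -5) = 8
D (White): max(-8, -4) = -4
E (White): max(4, 0, 6) = 6
F (White): max(-7, -3, -2) = -2
A (Black): min(8, -4, 6, -2) = -4
G (White): max(-9, 5) = 5
H (White): max(3, -9, 2) = 3
B (Black): min(5, 3) = 3
root (White): max(-4, 3) = 3
At root, White picks B (highest: 3).
At B, Black picks H (lowest: 3).
At H, White picks L14 (highest: 3).
Terminal value 3.

L14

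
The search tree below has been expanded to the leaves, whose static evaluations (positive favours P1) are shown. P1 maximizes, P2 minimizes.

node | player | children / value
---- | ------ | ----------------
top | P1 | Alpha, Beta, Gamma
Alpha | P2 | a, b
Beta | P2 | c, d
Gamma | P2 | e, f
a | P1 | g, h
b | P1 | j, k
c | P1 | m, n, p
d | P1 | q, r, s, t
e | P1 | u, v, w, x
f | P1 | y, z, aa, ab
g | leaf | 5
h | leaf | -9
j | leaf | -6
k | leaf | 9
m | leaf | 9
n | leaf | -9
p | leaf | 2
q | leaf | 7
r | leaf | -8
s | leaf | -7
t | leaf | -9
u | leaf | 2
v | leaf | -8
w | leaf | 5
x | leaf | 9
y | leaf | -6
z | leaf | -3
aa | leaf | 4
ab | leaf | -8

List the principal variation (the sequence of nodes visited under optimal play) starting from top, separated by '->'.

top -> Beta -> d -> q

a (P1): max(5, -9) = 5
b (P1): max(-6, 9) = 9
Alpha (P2): min(5, 9) = 5
c (P1): max(9, -9, 2) = 9
d (P1): max(7, -8, -7, -9) = 7
Beta (P2): min(9, 7) = 7
e (P1): max(2, -8, 5, 9) = 9
f (P1): max(-6, -3, 4, -8) = 4
Gamma (P2): min(9, 4) = 4
top (P1): max(5, 7, 4) = 7
At top, P1 picks Beta (highest: 7).
At Beta, P2 picks d (lowest: 7).
At d, P1 picks q (highest: 7).
Terminal value 7.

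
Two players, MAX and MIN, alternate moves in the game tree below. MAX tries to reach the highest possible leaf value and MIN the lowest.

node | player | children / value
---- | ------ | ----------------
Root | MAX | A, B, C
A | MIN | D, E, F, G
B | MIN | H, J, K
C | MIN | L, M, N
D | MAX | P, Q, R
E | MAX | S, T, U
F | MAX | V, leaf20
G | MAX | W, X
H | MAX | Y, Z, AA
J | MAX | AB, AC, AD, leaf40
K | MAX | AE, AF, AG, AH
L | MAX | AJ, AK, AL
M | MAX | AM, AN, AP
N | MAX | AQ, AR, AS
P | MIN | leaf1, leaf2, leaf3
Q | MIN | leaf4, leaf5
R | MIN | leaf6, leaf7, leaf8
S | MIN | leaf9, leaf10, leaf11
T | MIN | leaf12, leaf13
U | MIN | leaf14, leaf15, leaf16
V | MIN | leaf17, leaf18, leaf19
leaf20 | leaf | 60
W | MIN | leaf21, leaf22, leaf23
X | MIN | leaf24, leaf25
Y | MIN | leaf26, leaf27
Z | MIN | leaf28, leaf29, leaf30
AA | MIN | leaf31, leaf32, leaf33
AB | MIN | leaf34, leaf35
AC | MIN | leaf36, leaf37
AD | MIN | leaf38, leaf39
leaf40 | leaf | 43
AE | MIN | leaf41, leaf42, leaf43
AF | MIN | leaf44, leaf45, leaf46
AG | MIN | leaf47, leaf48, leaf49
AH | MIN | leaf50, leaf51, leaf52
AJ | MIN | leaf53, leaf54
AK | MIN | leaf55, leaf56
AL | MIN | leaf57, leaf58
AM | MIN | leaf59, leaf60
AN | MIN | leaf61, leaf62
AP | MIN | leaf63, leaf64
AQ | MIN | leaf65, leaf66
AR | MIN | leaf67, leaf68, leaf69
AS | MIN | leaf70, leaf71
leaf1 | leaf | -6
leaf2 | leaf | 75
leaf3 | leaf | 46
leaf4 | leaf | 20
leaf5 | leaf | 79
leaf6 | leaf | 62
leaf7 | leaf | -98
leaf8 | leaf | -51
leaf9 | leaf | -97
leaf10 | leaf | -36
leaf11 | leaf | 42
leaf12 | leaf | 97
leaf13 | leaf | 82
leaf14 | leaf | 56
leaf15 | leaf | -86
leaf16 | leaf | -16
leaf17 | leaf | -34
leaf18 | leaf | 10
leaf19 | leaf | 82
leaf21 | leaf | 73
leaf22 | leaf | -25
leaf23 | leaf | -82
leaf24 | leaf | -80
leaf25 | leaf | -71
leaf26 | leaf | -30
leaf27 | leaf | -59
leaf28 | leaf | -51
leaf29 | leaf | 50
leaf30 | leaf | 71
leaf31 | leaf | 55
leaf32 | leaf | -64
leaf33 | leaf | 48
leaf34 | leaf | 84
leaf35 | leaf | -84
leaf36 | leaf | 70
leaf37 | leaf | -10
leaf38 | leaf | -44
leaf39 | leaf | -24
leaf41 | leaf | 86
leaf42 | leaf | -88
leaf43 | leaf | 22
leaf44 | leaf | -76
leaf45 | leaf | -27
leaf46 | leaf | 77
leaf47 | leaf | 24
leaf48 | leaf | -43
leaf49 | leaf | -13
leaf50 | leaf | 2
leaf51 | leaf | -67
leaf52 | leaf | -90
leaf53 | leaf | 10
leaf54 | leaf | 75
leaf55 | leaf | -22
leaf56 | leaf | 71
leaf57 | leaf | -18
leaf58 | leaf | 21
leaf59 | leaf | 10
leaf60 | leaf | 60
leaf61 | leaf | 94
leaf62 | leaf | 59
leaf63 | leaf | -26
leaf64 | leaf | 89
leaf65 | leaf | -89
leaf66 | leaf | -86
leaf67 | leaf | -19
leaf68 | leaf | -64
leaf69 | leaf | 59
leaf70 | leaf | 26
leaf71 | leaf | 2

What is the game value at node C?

2

AJ (MIN): min(10, 75) = 10
AK (MIN): min(-22, 71) = -22
AL (MIN): min(-18, 21) = -18
L (MAX): max(10, -22, -18) = 10
AM (MIN): min(10, 60) = 10
AN (MIN): min(94, 59) = 59
AP (MIN): min(-26, 89) = -26
M (MAX): max(10, 59, -26) = 59
AQ (MIN): min(-89, -86) = -89
AR (MIN): min(-19, -64, 59) = -64
AS (MIN): min(26, 2) = 2
N (MAX): max(-89, -64, 2) = 2
C (MIN): min(10, 59, 2) = 2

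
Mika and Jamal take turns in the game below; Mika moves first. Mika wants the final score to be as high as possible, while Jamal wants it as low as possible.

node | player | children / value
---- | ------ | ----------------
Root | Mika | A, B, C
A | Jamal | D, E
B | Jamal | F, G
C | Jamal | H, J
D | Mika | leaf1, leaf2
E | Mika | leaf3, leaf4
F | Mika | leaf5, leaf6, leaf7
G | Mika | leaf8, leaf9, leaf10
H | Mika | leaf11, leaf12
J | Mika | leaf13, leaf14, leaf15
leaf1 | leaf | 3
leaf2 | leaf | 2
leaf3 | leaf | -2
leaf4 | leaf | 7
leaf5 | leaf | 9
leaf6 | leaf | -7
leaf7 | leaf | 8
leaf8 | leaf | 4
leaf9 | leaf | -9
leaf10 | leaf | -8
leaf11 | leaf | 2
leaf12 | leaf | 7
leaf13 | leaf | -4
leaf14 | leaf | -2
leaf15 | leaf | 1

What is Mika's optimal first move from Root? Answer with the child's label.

B

D (Mika): max(3, 2) = 3
E (Mika): max(-2, 7) = 7
A (Jamal): min(3, 7) = 3
F (Mika): max(9, -7, 8) = 9
G (Mika): max(4, -9, -8) = 4
B (Jamal): min(9, 4) = 4
H (Mika): max(2, 7) = 7
J (Mika): max(-4, -2, 1) = 1
C (Jamal): min(7, 1) = 1
Root (Mika): max(3, 4, 1) = 4
Mika at Root wants the highest of {A=3, B=4, C=1}, so chooses B.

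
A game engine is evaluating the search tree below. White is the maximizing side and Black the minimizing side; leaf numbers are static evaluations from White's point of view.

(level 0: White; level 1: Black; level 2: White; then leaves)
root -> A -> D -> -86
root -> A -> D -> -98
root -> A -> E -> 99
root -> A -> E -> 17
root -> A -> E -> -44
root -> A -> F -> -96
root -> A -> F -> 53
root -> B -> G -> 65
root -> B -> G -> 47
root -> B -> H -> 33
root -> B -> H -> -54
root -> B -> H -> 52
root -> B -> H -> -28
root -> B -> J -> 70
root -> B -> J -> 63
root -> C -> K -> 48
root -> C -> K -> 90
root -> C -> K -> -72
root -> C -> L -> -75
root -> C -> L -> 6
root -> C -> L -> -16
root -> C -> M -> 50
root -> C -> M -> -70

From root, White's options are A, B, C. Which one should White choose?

D (White): max(-86, -98) = -86
E (White): max(99, 17, -44) = 99
F (White): max(-96, 53) = 53
A (Black): min(-86, 99, 53) = -86
G (White): max(65, 47) = 65
H (White): max(33, -54, 52, -28) = 52
J (White): max(70, 63) = 70
B (Black): min(65, 52, 70) = 52
K (White): max(48, 90, -72) = 90
L (White): max(-75, 6, -16) = 6
M (White): max(50, -70) = 50
C (Black): min(90, 6, 50) = 6
root (White): max(-86, 52, 6) = 52
White at root wants the highest of {A=-86, B=52, C=6}, so chooses B.

B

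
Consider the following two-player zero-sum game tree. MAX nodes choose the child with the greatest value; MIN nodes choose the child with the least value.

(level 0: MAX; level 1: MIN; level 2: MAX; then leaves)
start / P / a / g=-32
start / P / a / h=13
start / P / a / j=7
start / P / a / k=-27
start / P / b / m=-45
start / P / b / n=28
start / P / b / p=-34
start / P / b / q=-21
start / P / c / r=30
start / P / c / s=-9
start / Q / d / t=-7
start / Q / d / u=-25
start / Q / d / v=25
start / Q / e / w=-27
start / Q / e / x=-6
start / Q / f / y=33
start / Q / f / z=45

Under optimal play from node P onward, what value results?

a (MAX): max(-32, 13, 7, -27) = 13
b (MAX): max(-45, 28, -34, -21) = 28
c (MAX): max(30, -9) = 30
P (MIN): min(13, 28, 30) = 13

13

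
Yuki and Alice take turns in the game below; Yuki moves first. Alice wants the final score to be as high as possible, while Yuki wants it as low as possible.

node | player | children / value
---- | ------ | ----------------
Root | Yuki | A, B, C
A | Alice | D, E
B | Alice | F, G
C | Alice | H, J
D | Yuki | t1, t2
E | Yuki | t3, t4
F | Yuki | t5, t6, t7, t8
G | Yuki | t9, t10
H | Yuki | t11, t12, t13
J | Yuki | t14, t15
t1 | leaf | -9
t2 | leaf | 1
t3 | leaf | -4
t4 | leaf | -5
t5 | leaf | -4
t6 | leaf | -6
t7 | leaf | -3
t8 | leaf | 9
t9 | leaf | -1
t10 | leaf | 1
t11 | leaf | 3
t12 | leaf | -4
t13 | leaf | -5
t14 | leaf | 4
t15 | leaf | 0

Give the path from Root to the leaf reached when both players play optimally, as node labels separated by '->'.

Root -> A -> E -> t4

D (Yuki): min(-9, 1) = -9
E (Yuki): min(-4, -5) = -5
A (Alice): max(-9, -5) = -5
F (Yuki): min(-4, -6, -3, 9) = -6
G (Yuki): min(-1, 1) = -1
B (Alice): max(-6, -1) = -1
H (Yuki): min(3, -4, -5) = -5
J (Yuki): min(4, 0) = 0
C (Alice): max(-5, 0) = 0
Root (Yuki): min(-5, -1, 0) = -5
At Root, Yuki picks A (lowest: -5).
At A, Alice picks E (highest: -5).
At E, Yuki picks t4 (lowest: -5).
Terminal value -5.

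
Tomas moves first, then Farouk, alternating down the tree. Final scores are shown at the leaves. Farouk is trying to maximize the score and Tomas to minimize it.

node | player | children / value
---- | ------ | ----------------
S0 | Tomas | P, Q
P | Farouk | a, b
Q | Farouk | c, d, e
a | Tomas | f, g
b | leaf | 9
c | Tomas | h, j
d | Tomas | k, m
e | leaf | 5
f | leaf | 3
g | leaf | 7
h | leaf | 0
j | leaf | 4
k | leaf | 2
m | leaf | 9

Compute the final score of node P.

9

a (Tomas): min(3, 7) = 3
P (Farouk): max(3, 9) = 9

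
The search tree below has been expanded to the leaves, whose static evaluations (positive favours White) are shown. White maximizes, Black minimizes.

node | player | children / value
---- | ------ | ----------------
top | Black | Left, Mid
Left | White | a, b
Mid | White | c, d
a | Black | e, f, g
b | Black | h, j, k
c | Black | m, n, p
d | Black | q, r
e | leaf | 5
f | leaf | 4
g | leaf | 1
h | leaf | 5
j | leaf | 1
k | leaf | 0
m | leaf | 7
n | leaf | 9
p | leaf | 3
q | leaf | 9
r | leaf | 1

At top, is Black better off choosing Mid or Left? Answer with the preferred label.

Left

c (Black): min(7, 9, 3) = 3
d (Black): min(9, 1) = 1
Mid (White): max(3, 1) = 3
a (Black): min(5, 4, 1) = 1
b (Black): min(5, 1, 0) = 0
Left (White): max(1, 0) = 1
Black prefers the lower value; Mid=3, Left=1. Left is better since 1 < 3.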